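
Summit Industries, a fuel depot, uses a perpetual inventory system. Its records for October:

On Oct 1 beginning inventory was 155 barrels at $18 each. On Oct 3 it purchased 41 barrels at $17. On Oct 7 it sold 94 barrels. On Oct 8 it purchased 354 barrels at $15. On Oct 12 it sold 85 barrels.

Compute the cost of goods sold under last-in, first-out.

COGS = $2,926

Oct 7, 94 sold [LIFO — newest first]: 41 @ $17 + 53 @ $18 = $1,651
Oct 12, 85 sold [LIFO — newest first]: 85 @ $15 = $1,275
Total COGS = $1,651 + $1,275 = $2,926
Ending inventory: 102 @ $18 + 269 @ $15 = $5,871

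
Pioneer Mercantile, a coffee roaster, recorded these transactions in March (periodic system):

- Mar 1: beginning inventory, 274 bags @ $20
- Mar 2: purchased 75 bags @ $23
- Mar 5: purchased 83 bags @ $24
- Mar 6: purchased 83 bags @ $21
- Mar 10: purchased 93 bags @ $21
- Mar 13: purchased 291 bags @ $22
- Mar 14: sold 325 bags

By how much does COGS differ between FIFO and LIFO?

FIFO COGS: 274 @ $20 + 51 @ $23 = $6,653
LIFO COGS: 291 @ $22 + 34 @ $21 = $7,116
Difference = |$6,653 − $7,116| = $463

$463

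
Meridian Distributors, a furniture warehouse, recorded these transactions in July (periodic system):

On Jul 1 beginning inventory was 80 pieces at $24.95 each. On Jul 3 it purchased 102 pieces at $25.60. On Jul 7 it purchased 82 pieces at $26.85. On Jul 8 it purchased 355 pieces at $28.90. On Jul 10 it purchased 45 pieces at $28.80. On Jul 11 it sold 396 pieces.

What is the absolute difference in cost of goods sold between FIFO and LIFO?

FIFO COGS: 80 @ $24.95 + 102 @ $25.60 + 82 @ $26.85 + 132 @ $28.90 = $10,623.70
LIFO COGS: 45 @ $28.80 + 351 @ $28.90 = $11,439.90
Difference = |$10,623.70 − $11,439.90| = $816.20

$816.20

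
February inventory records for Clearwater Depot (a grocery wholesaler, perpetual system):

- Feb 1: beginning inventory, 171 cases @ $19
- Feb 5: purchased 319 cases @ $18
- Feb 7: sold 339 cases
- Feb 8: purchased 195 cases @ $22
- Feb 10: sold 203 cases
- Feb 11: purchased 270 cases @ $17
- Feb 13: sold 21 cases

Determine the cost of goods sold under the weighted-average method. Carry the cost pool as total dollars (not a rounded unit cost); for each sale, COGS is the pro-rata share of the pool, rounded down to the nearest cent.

COGS = $10,744.61

After Feb 1: 171 on hand, pool $3,249.00 (≈ $19.0000 each)
After Feb 5: 490 on hand, pool $8,991.00 (≈ $18.3490 each)
Feb 7, sell 339: 339/490 × $8,991.00 → $6,220.30
After Feb 8: 346 on hand, pool $7,060.70 (≈ $20.4066 each)
Feb 10, sell 203: 203/346 × $7,060.70 → $4,142.54
After Feb 11: 413 on hand, pool $7,508.16 (≈ $18.1796 each)
Feb 13, sell 21: 21/413 × $7,508.16 → $381.77
Total COGS = $6,220.30 + $4,142.54 + $381.77 = $10,744.61
Ending inventory (cost pool remaining) = $7,126.39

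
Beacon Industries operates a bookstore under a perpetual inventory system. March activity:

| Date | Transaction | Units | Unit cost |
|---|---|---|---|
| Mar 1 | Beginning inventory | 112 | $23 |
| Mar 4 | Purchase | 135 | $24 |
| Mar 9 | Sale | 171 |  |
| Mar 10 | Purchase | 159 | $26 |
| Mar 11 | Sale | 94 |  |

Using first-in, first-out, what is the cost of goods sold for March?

COGS = $6,284

Mar 9, 171 sold [FIFO — oldest first]: 112 @ $23 + 59 @ $24 = $3,992
Mar 11, 94 sold [FIFO — oldest first]: 76 @ $24 + 18 @ $26 = $2,292
Total COGS = $3,992 + $2,292 = $6,284
Ending inventory: 141 @ $26 = $3,666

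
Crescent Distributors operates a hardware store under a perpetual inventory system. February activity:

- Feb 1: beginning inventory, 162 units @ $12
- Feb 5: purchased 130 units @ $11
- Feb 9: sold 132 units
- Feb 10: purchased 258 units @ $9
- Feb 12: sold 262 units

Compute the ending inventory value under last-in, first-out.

Feb 9, 132 sold [LIFO — newest first]: 130 @ $11 + 2 @ $12 = $1,454
Feb 12, 262 sold [LIFO — newest first]: 258 @ $9 + 4 @ $12 = $2,370
Total COGS = $1,454 + $2,370 = $3,824
Ending inventory: 156 @ $12 = $1,872

Ending inventory = $1,872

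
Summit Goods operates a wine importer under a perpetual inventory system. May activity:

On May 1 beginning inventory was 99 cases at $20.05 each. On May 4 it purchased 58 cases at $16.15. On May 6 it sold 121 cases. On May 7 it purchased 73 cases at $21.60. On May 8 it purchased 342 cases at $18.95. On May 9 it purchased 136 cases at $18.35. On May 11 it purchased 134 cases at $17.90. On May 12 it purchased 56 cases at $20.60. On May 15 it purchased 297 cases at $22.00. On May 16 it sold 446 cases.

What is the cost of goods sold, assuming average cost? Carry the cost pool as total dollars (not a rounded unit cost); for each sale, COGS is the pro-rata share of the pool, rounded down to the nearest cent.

After May 1: 99 on hand, pool $1,984.95 (≈ $20.0500 each)
After May 4: 157 on hand, pool $2,921.65 (≈ $18.6092 each)
May 6, sell 121: 121/157 × $2,921.65 → $2,251.71
After May 7: 109 on hand, pool $2,246.74 (≈ $20.6123 each)
After May 8: 451 on hand, pool $8,727.64 (≈ $19.3518 each)
After May 9: 587 on hand, pool $11,223.24 (≈ $19.1197 each)
After May 11: 721 on hand, pool $13,621.84 (≈ $18.8930 each)
After May 12: 777 on hand, pool $14,775.44 (≈ $19.0160 each)
After May 15: 1074 on hand, pool $21,309.44 (≈ $19.8412 each)
May 16, sell 446: 446/1074 × $21,309.44 → $8,849.17
Total COGS = $2,251.71 + $8,849.17 = $11,100.88
Ending inventory (cost pool remaining) = $12,460.27
Check: goods available $23,561.15 = COGS $11,100.88 + ending $12,460.27

COGS = $11,100.88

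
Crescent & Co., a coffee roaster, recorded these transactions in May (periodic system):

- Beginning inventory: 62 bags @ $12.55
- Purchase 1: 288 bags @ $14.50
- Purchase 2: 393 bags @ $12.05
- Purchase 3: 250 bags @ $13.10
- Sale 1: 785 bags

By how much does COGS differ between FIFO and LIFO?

FIFO COGS: 62 @ $12.55 + 288 @ $14.50 + 393 @ $12.05 + 42 @ $13.10 = $10,239.95
LIFO COGS: 250 @ $13.10 + 393 @ $12.05 + 142 @ $14.50 = $10,069.65
Difference = |$10,239.95 − $10,069.65| = $170.30

$170.30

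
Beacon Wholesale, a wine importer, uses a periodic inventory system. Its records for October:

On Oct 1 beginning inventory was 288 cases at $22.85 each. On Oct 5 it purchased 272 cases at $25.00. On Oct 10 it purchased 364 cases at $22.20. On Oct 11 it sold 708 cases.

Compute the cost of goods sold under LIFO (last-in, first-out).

COGS = $16,526.00

Oct 11, 708 sold [LIFO — newest first]: 364 @ $22.20 + 272 @ $25.00 + 72 @ $22.85 = $16,526.00
Ending inventory: 216 @ $22.85 = $4,935.60
Check: goods available $21,461.60 = COGS $16,526.00 + ending $4,935.60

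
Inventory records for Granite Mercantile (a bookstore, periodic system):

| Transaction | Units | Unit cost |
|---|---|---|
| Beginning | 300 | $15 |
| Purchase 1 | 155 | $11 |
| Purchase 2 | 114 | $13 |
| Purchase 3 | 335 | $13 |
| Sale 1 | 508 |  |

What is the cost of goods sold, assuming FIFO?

COGS = $6,894

Sale 1 (508) [FIFO — oldest first]: 300 @ $15 + 155 @ $11 + 53 @ $13 = $6,894
Ending inventory: 61 @ $13 + 335 @ $13 = $5,148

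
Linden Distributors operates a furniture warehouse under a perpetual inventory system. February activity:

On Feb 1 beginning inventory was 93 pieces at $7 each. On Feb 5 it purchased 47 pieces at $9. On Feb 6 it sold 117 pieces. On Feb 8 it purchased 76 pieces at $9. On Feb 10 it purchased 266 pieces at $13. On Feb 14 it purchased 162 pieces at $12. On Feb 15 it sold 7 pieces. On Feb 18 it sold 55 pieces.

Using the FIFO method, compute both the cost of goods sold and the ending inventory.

COGS = $1,425; ending inventory = $5,735

Feb 6, 117 sold [FIFO — oldest first]: 93 @ $7 + 24 @ $9 = $867
Feb 15, 7 sold [FIFO — oldest first]: 7 @ $9 = $63
Feb 18, 55 sold [FIFO — oldest first]: 16 @ $9 + 39 @ $9 = $495
Total COGS = $867 + $63 + $495 = $1,425
Ending inventory: 37 @ $9 + 266 @ $13 + 162 @ $12 = $5,735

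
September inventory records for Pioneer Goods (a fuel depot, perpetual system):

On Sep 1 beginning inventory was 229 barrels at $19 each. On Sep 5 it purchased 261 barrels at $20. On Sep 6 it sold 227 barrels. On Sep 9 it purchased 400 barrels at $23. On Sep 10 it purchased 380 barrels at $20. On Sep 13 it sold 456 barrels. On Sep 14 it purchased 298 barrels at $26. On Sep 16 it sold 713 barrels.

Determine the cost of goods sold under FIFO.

COGS = $29,647

Sep 6, 227 sold [FIFO — oldest first]: 227 @ $19 = $4,313
Sep 13, 456 sold [FIFO — oldest first]: 2 @ $19 + 261 @ $20 + 193 @ $23 = $9,697
Sep 16, 713 sold [FIFO — oldest first]: 207 @ $23 + 380 @ $20 + 126 @ $26 = $15,637
Total COGS = $4,313 + $9,697 + $15,637 = $29,647
Ending inventory: 172 @ $26 = $4,472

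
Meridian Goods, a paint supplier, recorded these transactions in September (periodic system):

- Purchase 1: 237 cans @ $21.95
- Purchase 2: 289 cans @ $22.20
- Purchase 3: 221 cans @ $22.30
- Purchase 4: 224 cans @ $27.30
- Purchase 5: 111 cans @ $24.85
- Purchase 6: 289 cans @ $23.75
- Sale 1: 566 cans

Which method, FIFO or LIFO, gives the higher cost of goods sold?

LIFO

FIFO COGS: 237 @ $21.95 + 289 @ $22.20 + 40 @ $22.30 = $12,509.95
LIFO COGS: 289 @ $23.75 + 111 @ $24.85 + 166 @ $27.30 = $14,153.90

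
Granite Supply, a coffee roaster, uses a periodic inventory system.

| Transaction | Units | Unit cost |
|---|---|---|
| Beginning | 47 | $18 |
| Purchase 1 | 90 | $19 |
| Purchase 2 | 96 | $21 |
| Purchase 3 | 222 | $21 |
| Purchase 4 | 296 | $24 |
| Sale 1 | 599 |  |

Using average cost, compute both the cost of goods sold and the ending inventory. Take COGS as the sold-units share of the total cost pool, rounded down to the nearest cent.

COGS = $13,031.24; ending inventory = $3,306.76

Sale 1, sell 599: 599/751 × $16,338.00 → $13,031.24
Ending inventory (cost pool remaining) = $3,306.76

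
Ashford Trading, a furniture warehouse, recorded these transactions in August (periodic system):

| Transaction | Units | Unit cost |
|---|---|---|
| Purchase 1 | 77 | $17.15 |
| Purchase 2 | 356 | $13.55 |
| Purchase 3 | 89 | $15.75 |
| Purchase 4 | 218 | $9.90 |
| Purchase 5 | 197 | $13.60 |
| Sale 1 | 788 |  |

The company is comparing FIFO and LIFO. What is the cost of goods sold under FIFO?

COGS = $10,357.10

FIFO COGS: 77 @ $17.15 + 356 @ $13.55 + 89 @ $15.75 + 218 @ $9.90 + 48 @ $13.60 = $10,357.10
LIFO COGS: 197 @ $13.60 + 218 @ $9.90 + 89 @ $15.75 + 284 @ $13.55 = $10,087.35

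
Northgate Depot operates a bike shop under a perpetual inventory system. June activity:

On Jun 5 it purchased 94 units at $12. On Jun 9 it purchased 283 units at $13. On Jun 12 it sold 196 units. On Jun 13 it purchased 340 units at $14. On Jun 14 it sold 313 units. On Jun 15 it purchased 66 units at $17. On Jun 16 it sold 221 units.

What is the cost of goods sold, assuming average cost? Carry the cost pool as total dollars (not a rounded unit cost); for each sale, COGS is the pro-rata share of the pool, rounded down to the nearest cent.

COGS = $9,926.16

After Jun 5: 94 on hand, pool $1,128.00 (≈ $12.0000 each)
After Jun 9: 377 on hand, pool $4,807.00 (≈ $12.7507 each)
Jun 12, sell 196: 196/377 × $4,807.00 → $2,499.12
After Jun 13: 521 on hand, pool $7,067.88 (≈ $13.5660 each)
Jun 14, sell 313: 313/521 × $7,067.88 → $4,246.15
After Jun 15: 274 on hand, pool $3,943.73 (≈ $14.3932 each)
Jun 16, sell 221: 221/274 × $3,943.73 → $3,180.89
Total COGS = $2,499.12 + $4,246.15 + $3,180.89 = $9,926.16
Ending inventory (cost pool remaining) = $762.84
Check: goods available $10,689.00 = COGS $9,926.16 + ending $762.84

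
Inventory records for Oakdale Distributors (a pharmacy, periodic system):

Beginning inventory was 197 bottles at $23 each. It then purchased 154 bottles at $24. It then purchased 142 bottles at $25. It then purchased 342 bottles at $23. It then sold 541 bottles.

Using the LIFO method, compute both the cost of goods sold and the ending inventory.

COGS = $12,784; ending inventory = $6,859

Sale 1 (541) [LIFO — newest first]: 342 @ $23 + 142 @ $25 + 57 @ $24 = $12,784
Ending inventory: 197 @ $23 + 97 @ $24 = $6,859
Check: goods available $19,643 = COGS $12,784 + ending $6,859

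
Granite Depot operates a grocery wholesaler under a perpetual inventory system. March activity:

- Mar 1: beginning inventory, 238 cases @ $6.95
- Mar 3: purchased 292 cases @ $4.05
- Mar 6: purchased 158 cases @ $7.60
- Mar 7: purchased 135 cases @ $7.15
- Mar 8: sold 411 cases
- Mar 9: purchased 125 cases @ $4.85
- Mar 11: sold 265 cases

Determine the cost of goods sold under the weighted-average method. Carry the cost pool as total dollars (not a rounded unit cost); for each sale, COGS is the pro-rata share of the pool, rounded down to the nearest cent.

COGS = $4,033.39

After Mar 1: 238 on hand, pool $1,654.10 (≈ $6.9500 each)
After Mar 3: 530 on hand, pool $2,836.70 (≈ $5.3523 each)
After Mar 6: 688 on hand, pool $4,037.50 (≈ $5.8685 each)
After Mar 7: 823 on hand, pool $5,002.75 (≈ $6.0787 each)
Mar 8, sell 411: 411/823 × $5,002.75 → $2,498.33
After Mar 9: 537 on hand, pool $3,110.67 (≈ $5.7927 each)
Mar 11, sell 265: 265/537 × $3,110.67 → $1,535.06
Total COGS = $2,498.33 + $1,535.06 = $4,033.39
Ending inventory (cost pool remaining) = $1,575.61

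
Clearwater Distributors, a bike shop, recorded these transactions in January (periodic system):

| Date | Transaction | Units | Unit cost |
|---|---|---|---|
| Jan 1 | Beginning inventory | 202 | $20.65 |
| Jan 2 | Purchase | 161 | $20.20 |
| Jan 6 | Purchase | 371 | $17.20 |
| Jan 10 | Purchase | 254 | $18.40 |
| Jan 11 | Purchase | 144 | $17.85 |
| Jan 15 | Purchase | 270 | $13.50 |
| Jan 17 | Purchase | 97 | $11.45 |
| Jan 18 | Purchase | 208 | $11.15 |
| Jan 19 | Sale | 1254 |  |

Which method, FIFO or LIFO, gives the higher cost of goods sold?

FIFO COGS: 202 @ $20.65 + 161 @ $20.20 + 371 @ $17.20 + 254 @ $18.40 + 144 @ $17.85 + 122 @ $13.50 = $22,695.70
LIFO COGS: 208 @ $11.15 + 97 @ $11.45 + 270 @ $13.50 + 144 @ $17.85 + 254 @ $18.40 + 281 @ $17.20 = $19,152.05

FIFO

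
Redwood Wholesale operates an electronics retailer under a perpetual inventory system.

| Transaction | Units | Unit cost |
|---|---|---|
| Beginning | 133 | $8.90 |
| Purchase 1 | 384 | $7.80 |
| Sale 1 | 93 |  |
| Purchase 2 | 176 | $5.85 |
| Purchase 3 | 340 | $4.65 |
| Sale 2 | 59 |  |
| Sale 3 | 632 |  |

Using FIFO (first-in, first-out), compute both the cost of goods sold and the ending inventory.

Sale 1 (93) [FIFO — oldest first]: 93 @ $8.90 = $827.70
Sale 2 (59) [FIFO — oldest first]: 40 @ $8.90 + 19 @ $7.80 = $504.20
Sale 3 (632) [FIFO — oldest first]: 365 @ $7.80 + 176 @ $5.85 + 91 @ $4.65 = $4,299.75
Total COGS = $827.70 + $504.20 + $4,299.75 = $5,631.65
Ending inventory: 249 @ $4.65 = $1,157.85

COGS = $5,631.65; ending inventory = $1,157.85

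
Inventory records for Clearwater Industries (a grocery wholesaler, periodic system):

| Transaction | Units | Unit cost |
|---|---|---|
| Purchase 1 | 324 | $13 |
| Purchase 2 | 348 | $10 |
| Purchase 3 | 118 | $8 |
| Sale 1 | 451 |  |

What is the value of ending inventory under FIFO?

Sale 1 (451) [FIFO — oldest first]: 324 @ $13 + 127 @ $10 = $5,482
Ending inventory: 221 @ $10 + 118 @ $8 = $3,154
Check: goods available $8,636 = COGS $5,482 + ending $3,154

Ending inventory = $3,154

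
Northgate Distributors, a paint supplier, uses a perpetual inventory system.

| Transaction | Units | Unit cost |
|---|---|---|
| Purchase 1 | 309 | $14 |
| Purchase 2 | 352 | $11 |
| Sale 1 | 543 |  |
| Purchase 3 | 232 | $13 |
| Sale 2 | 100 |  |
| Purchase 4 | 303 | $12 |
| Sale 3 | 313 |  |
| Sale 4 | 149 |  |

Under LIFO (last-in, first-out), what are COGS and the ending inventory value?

COGS = $13,576; ending inventory = $1,274

Sale 1 (543) [LIFO — newest first]: 352 @ $11 + 191 @ $14 = $6,546
Sale 2 (100) [LIFO — newest first]: 100 @ $13 = $1,300
Sale 3 (313) [LIFO — newest first]: 303 @ $12 + 10 @ $13 = $3,766
Sale 4 (149) [LIFO — newest first]: 122 @ $13 + 27 @ $14 = $1,964
Total COGS = $6,546 + $1,300 + $3,766 + $1,964 = $13,576
Ending inventory: 91 @ $14 = $1,274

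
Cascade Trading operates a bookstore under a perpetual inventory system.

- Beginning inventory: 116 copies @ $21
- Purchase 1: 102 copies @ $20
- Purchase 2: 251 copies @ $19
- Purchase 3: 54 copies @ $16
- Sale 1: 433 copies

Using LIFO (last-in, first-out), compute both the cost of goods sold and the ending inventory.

COGS = $8,219; ending inventory = $1,890

Sale 1 (433) [LIFO — newest first]: 54 @ $16 + 251 @ $19 + 102 @ $20 + 26 @ $21 = $8,219
Ending inventory: 90 @ $21 = $1,890
Check: goods available $10,109 = COGS $8,219 + ending $1,890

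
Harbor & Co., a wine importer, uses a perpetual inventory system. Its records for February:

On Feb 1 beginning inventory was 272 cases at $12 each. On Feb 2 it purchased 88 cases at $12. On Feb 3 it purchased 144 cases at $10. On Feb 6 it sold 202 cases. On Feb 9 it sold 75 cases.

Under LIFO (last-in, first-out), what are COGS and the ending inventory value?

COGS = $3,036; ending inventory = $2,724

Feb 6, 202 sold [LIFO — newest first]: 144 @ $10 + 58 @ $12 = $2,136
Feb 9, 75 sold [LIFO — newest first]: 30 @ $12 + 45 @ $12 = $900
Total COGS = $2,136 + $900 = $3,036
Ending inventory: 227 @ $12 = $2,724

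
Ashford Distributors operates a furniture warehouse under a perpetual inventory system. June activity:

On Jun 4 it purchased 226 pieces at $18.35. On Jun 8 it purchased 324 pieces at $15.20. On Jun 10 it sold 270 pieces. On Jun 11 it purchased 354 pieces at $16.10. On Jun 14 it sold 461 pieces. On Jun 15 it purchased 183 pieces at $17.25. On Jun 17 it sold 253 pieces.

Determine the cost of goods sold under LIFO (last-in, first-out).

Jun 10, 270 sold [LIFO — newest first]: 270 @ $15.20 = $4,104.00
Jun 14, 461 sold [LIFO — newest first]: 354 @ $16.10 + 54 @ $15.20 + 53 @ $18.35 = $7,492.75
Jun 17, 253 sold [LIFO — newest first]: 183 @ $17.25 + 70 @ $18.35 = $4,441.25
Total COGS = $4,104.00 + $7,492.75 + $4,441.25 = $16,038.00
Ending inventory: 103 @ $18.35 = $1,890.05
Check: goods available $17,928.05 = COGS $16,038.00 + ending $1,890.05

COGS = $16,038.00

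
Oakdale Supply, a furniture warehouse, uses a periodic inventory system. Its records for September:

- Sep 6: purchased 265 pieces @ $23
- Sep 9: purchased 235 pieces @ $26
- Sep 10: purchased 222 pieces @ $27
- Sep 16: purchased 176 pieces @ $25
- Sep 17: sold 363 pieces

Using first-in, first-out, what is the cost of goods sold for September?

Sep 17, 363 sold [FIFO — oldest first]: 265 @ $23 + 98 @ $26 = $8,643
Ending inventory: 137 @ $26 + 222 @ $27 + 176 @ $25 = $13,956

COGS = $8,643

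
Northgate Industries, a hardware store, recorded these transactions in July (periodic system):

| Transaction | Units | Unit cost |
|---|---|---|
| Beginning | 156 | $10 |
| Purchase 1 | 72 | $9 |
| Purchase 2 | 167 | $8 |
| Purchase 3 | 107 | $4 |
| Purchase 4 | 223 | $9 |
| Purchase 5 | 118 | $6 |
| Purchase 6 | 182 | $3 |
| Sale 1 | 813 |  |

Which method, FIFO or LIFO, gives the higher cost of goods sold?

FIFO COGS: 156 @ $10 + 72 @ $9 + 167 @ $8 + 107 @ $4 + 223 @ $9 + 88 @ $6 = $6,507
LIFO COGS: 182 @ $3 + 118 @ $6 + 223 @ $9 + 107 @ $4 + 167 @ $8 + 16 @ $9 = $5,169

FIFO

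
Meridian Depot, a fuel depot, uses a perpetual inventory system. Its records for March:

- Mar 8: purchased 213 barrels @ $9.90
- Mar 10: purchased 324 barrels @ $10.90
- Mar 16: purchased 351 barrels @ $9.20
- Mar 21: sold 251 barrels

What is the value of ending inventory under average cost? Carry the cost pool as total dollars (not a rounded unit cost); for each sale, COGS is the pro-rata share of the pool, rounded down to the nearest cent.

After Mar 8: 213 on hand, pool $2,108.70 (≈ $9.9000 each)
After Mar 10: 537 on hand, pool $5,640.30 (≈ $10.5034 each)
After Mar 16: 888 on hand, pool $8,869.50 (≈ $9.9882 each)
Mar 21, sell 251: 251/888 × $8,869.50 → $2,507.03
Ending inventory (cost pool remaining) = $6,362.47

Ending inventory = $6,362.47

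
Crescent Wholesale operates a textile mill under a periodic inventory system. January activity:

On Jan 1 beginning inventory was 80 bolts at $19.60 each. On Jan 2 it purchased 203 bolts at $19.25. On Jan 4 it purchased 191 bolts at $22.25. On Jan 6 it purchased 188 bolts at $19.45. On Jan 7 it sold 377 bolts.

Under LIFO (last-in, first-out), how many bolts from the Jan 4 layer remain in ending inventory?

2

Jan 7, 377 sold [LIFO — newest first]: 188 @ $19.45 + 189 @ $22.25 = $7,861.85
Ending inventory: 80 @ $19.60 + 203 @ $19.25 + 2 @ $22.25 = $5,520.25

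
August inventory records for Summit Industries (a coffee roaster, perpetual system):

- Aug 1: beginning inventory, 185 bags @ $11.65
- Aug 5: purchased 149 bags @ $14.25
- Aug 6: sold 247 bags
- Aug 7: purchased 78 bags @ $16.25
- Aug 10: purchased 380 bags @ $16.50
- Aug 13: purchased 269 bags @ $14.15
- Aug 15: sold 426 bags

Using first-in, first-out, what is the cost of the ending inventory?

Ending inventory = $5,769.85

Aug 6, 247 sold [FIFO — oldest first]: 185 @ $11.65 + 62 @ $14.25 = $3,038.75
Aug 15, 426 sold [FIFO — oldest first]: 87 @ $14.25 + 78 @ $16.25 + 261 @ $16.50 = $6,813.75
Total COGS = $3,038.75 + $6,813.75 = $9,852.50
Ending inventory: 119 @ $16.50 + 269 @ $14.15 = $5,769.85
Check: goods available $15,622.35 = COGS $9,852.50 + ending $5,769.85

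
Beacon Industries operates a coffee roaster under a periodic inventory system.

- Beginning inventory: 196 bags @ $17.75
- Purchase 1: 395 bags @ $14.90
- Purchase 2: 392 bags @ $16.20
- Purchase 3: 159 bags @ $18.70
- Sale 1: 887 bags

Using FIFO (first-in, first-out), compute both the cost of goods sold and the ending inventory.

Sale 1 (887) [FIFO — oldest first]: 196 @ $17.75 + 395 @ $14.90 + 296 @ $16.20 = $14,159.70
Ending inventory: 96 @ $16.20 + 159 @ $18.70 = $4,528.50

COGS = $14,159.70; ending inventory = $4,528.50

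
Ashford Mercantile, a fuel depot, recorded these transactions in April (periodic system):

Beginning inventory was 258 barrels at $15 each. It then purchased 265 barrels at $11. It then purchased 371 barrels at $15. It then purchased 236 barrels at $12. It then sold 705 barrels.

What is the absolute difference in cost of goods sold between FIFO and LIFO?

FIFO COGS: 258 @ $15 + 265 @ $11 + 182 @ $15 = $9,515
LIFO COGS: 236 @ $12 + 371 @ $15 + 98 @ $11 = $9,475
Difference = |$9,515 − $9,475| = $40

$40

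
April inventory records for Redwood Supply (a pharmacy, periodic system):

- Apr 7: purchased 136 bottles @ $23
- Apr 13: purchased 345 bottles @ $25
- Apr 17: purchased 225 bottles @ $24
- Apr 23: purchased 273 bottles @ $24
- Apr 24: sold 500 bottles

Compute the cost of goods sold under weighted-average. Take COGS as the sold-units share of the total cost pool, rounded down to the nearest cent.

COGS = $12,106.74

Apr 24, sell 500: 500/979 × $23,705.00 → $12,106.74
Ending inventory (cost pool remaining) = $11,598.26
Check: goods available $23,705.00 = COGS $12,106.74 + ending $11,598.26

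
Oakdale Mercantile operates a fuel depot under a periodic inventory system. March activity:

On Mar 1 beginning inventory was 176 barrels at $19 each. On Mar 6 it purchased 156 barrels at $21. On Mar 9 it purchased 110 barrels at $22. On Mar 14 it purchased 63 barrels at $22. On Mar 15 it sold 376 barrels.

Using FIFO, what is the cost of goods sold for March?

Mar 15, 376 sold [FIFO — oldest first]: 176 @ $19 + 156 @ $21 + 44 @ $22 = $7,588
Ending inventory: 66 @ $22 + 63 @ $22 = $2,838
Check: goods available $10,426 = COGS $7,588 + ending $2,838

COGS = $7,588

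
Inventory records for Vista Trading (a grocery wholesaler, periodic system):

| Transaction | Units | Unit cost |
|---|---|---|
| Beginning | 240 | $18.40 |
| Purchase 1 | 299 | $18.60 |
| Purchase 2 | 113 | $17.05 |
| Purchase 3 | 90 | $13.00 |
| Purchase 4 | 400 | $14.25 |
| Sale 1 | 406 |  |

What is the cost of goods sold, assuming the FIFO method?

COGS = $7,503.60

Sale 1 (406) [FIFO — oldest first]: 240 @ $18.40 + 166 @ $18.60 = $7,503.60
Ending inventory: 133 @ $18.60 + 113 @ $17.05 + 90 @ $13.00 + 400 @ $14.25 = $11,270.45
Check: goods available $18,774.05 = COGS $7,503.60 + ending $11,270.45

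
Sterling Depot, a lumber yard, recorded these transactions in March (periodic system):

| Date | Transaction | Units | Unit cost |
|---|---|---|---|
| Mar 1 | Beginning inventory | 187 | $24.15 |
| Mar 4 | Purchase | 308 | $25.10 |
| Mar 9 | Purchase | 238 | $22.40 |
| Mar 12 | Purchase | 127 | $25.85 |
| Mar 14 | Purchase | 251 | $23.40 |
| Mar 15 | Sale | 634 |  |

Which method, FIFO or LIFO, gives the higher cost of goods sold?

FIFO

FIFO COGS: 187 @ $24.15 + 308 @ $25.10 + 139 @ $22.40 = $15,360.45
LIFO COGS: 251 @ $23.40 + 127 @ $25.85 + 238 @ $22.40 + 18 @ $25.10 = $14,939.35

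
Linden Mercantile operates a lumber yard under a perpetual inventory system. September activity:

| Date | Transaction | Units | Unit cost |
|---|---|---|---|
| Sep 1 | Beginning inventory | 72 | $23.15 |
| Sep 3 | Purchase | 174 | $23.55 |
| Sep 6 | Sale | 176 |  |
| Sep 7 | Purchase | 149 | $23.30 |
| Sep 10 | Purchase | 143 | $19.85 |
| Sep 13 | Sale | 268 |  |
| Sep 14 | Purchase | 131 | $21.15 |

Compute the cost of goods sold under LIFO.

COGS = $9,895.05

Sep 6, 176 sold [LIFO — newest first]: 174 @ $23.55 + 2 @ $23.15 = $4,144.00
Sep 13, 268 sold [LIFO — newest first]: 143 @ $19.85 + 125 @ $23.30 = $5,751.05
Total COGS = $4,144.00 + $5,751.05 = $9,895.05
Ending inventory: 70 @ $23.15 + 24 @ $23.30 + 131 @ $21.15 = $4,950.35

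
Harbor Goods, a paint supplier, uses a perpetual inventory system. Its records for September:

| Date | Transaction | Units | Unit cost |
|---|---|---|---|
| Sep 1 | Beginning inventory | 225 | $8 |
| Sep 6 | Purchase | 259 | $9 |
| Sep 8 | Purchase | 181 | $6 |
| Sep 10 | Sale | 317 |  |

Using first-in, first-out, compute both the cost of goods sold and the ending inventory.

COGS = $2,628; ending inventory = $2,589

Sep 10, 317 sold [FIFO — oldest first]: 225 @ $8 + 92 @ $9 = $2,628
Ending inventory: 167 @ $9 + 181 @ $6 = $2,589
Check: goods available $5,217 = COGS $2,628 + ending $2,589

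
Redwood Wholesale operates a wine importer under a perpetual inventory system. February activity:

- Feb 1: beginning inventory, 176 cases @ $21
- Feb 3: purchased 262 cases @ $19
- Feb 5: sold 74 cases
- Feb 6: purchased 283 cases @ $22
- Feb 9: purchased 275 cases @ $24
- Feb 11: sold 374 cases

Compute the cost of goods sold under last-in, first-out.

COGS = $10,184

Feb 5, 74 sold [LIFO — newest first]: 74 @ $19 = $1,406
Feb 11, 374 sold [LIFO — newest first]: 275 @ $24 + 99 @ $22 = $8,778
Total COGS = $1,406 + $8,778 = $10,184
Ending inventory: 176 @ $21 + 188 @ $19 + 184 @ $22 = $11,316
Check: goods available $21,500 = COGS $10,184 + ending $11,316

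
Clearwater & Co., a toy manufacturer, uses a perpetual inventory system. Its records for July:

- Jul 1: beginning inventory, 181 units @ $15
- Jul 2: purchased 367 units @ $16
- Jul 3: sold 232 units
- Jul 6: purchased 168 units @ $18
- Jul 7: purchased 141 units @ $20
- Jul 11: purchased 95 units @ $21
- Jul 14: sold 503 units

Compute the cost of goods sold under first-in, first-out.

COGS = $11,991

Jul 3, 232 sold [FIFO — oldest first]: 181 @ $15 + 51 @ $16 = $3,531
Jul 14, 503 sold [FIFO — oldest first]: 316 @ $16 + 168 @ $18 + 19 @ $20 = $8,460
Total COGS = $3,531 + $8,460 = $11,991
Ending inventory: 122 @ $20 + 95 @ $21 = $4,435
Check: goods available $16,426 = COGS $11,991 + ending $4,435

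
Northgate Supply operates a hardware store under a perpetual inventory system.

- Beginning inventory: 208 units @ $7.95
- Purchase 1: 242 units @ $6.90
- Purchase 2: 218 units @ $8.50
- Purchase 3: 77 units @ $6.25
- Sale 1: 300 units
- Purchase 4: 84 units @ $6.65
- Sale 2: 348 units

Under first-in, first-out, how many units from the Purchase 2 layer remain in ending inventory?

20

Sale 1 (300) [FIFO — oldest first]: 208 @ $7.95 + 92 @ $6.90 = $2,288.40
Sale 2 (348) [FIFO — oldest first]: 150 @ $6.90 + 198 @ $8.50 = $2,718.00
Total COGS = $2,288.40 + $2,718.00 = $5,006.40
Ending inventory: 20 @ $8.50 + 77 @ $6.25 + 84 @ $6.65 = $1,209.85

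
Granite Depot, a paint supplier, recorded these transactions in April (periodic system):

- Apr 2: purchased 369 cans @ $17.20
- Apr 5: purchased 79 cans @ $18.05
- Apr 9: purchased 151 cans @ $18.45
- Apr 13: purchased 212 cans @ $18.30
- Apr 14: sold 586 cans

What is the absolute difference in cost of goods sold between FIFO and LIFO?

FIFO COGS: 369 @ $17.20 + 79 @ $18.05 + 138 @ $18.45 = $10,318.85
LIFO COGS: 212 @ $18.30 + 151 @ $18.45 + 79 @ $18.05 + 144 @ $17.20 = $10,568.30
Difference = |$10,318.85 − $10,568.30| = $249.45

$249.45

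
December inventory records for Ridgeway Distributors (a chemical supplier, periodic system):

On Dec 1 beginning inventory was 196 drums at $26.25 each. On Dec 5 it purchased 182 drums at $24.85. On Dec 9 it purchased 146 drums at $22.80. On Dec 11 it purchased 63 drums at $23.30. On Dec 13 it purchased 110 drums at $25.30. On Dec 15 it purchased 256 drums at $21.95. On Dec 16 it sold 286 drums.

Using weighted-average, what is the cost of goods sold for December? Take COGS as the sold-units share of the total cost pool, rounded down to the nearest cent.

COGS = $6,862.37

Dec 16, sell 286: 286/953 × $22,866.60 → $6,862.37
Ending inventory (cost pool remaining) = $16,004.23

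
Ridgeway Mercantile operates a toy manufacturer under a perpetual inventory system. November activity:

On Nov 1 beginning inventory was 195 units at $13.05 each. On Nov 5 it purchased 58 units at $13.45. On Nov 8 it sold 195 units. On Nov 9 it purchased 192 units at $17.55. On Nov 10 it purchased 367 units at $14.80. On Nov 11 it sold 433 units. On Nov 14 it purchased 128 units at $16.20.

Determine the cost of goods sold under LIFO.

COGS = $9,157.85

Nov 8, 195 sold [LIFO — newest first]: 58 @ $13.45 + 137 @ $13.05 = $2,567.95
Nov 11, 433 sold [LIFO — newest first]: 367 @ $14.80 + 66 @ $17.55 = $6,589.90
Total COGS = $2,567.95 + $6,589.90 = $9,157.85
Ending inventory: 58 @ $13.05 + 126 @ $17.55 + 128 @ $16.20 = $5,041.80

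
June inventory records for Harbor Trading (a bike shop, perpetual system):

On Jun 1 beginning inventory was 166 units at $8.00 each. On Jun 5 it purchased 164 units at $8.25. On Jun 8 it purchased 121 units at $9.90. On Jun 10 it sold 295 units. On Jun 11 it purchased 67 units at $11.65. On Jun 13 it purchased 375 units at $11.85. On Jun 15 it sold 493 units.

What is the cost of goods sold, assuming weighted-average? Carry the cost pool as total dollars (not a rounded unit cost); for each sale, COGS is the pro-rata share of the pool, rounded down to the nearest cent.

COGS = $7,950.30

After Jun 1: 166 on hand, pool $1,328.00 (≈ $8.0000 each)
After Jun 5: 330 on hand, pool $2,681.00 (≈ $8.1242 each)
After Jun 8: 451 on hand, pool $3,878.90 (≈ $8.6007 each)
Jun 10, sell 295: 295/451 × $3,878.90 → $2,537.19
After Jun 11: 223 on hand, pool $2,122.26 (≈ $9.5169 each)
After Jun 13: 598 on hand, pool $6,566.01 (≈ $10.9799 each)
Jun 15, sell 493: 493/598 × $6,566.01 → $5,413.11
Total COGS = $2,537.19 + $5,413.11 = $7,950.30
Ending inventory (cost pool remaining) = $1,152.90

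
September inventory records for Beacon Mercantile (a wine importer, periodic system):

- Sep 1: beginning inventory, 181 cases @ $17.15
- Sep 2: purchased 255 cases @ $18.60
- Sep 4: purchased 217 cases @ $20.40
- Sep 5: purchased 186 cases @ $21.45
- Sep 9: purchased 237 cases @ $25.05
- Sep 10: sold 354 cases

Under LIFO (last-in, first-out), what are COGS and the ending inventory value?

Sep 10, 354 sold [LIFO — newest first]: 237 @ $25.05 + 117 @ $21.45 = $8,446.50
Ending inventory: 181 @ $17.15 + 255 @ $18.60 + 217 @ $20.40 + 69 @ $21.45 = $13,754.00

COGS = $8,446.50; ending inventory = $13,754.00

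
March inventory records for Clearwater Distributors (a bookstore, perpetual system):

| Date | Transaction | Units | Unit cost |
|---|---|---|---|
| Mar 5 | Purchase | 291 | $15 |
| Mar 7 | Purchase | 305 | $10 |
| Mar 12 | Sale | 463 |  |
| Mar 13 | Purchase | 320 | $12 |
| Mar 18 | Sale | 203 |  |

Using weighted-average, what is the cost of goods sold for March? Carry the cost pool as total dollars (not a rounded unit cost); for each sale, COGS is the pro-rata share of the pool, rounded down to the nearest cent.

After Mar 5: 291 on hand, pool $4,365.00 (≈ $15.0000 each)
After Mar 7: 596 on hand, pool $7,415.00 (≈ $12.4413 each)
Mar 12, sell 463: 463/596 × $7,415.00 → $5,760.31
After Mar 13: 453 on hand, pool $5,494.69 (≈ $12.1296 each)
Mar 18, sell 203: 203/453 × $5,494.69 → $2,462.30
Total COGS = $5,760.31 + $2,462.30 = $8,222.61
Ending inventory (cost pool remaining) = $3,032.39
Check: goods available $11,255.00 = COGS $8,222.61 + ending $3,032.39

COGS = $8,222.61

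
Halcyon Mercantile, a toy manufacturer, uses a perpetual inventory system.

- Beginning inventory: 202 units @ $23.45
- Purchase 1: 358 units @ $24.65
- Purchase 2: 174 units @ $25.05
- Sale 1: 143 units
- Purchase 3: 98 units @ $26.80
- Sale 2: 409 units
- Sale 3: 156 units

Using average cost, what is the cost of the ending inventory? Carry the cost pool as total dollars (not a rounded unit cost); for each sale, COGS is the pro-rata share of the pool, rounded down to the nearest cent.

After Beginning: 202 on hand, pool $4,736.90 (≈ $23.4500 each)
After Purchase 1: 560 on hand, pool $13,561.60 (≈ $24.2171 each)
After Purchase 2: 734 on hand, pool $17,920.30 (≈ $24.4146 each)
Sale 1, sell 143: 143/734 × $17,920.30 → $3,491.28
After Purchase 3: 689 on hand, pool $17,055.42 (≈ $24.7539 each)
Sale 2, sell 409: 409/689 × $17,055.42 → $10,124.33
Sale 3, sell 156: 156/280 × $6,931.09 → $3,861.60
Total COGS = $3,491.28 + $10,124.33 + $3,861.60 = $17,477.21
Ending inventory (cost pool remaining) = $3,069.49

Ending inventory = $3,069.49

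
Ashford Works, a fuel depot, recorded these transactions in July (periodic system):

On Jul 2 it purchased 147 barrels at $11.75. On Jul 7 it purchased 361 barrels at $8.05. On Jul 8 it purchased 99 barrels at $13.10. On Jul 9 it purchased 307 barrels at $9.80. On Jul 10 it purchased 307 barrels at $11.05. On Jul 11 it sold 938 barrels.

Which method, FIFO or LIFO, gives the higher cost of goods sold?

LIFO

FIFO COGS: 147 @ $11.75 + 361 @ $8.05 + 99 @ $13.10 + 307 @ $9.80 + 24 @ $11.05 = $9,204.00
LIFO COGS: 307 @ $11.05 + 307 @ $9.80 + 99 @ $13.10 + 225 @ $8.05 = $9,509.10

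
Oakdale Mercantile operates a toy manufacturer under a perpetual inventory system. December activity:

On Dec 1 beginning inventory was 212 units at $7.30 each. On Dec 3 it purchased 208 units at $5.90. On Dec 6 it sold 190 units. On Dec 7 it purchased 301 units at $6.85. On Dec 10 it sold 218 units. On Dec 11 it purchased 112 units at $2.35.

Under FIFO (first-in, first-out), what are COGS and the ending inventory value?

COGS = $2,704.00; ending inventory = $2,395.85

Dec 6, 190 sold [FIFO — oldest first]: 190 @ $7.30 = $1,387.00
Dec 10, 218 sold [FIFO — oldest first]: 22 @ $7.30 + 196 @ $5.90 = $1,317.00
Total COGS = $1,387.00 + $1,317.00 = $2,704.00
Ending inventory: 12 @ $5.90 + 301 @ $6.85 + 112 @ $2.35 = $2,395.85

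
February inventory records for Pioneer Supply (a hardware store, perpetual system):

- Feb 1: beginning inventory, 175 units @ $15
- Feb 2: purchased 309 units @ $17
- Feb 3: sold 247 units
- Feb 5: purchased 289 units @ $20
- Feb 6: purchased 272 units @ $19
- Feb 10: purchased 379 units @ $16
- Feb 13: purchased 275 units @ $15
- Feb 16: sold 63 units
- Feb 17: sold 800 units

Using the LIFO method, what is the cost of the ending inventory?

Ending inventory = $10,656

Feb 3, 247 sold [LIFO — newest first]: 247 @ $17 = $4,199
Feb 16, 63 sold [LIFO — newest first]: 63 @ $15 = $945
Feb 17, 800 sold [LIFO — newest first]: 212 @ $15 + 379 @ $16 + 209 @ $19 = $13,215
Total COGS = $4,199 + $945 + $13,215 = $18,359
Ending inventory: 175 @ $15 + 62 @ $17 + 289 @ $20 + 63 @ $19 = $10,656
Check: goods available $29,015 = COGS $18,359 + ending $10,656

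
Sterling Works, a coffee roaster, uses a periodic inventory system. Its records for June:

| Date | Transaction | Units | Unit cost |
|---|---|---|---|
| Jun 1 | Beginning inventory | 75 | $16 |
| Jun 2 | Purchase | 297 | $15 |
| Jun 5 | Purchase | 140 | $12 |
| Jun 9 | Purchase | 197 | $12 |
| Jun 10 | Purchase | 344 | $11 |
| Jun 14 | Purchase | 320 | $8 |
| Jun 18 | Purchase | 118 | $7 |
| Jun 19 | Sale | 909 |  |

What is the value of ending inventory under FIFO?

Ending inventory = $4,970

Jun 19, 909 sold [FIFO — oldest first]: 75 @ $16 + 297 @ $15 + 140 @ $12 + 197 @ $12 + 200 @ $11 = $11,899
Ending inventory: 144 @ $11 + 320 @ $8 + 118 @ $7 = $4,970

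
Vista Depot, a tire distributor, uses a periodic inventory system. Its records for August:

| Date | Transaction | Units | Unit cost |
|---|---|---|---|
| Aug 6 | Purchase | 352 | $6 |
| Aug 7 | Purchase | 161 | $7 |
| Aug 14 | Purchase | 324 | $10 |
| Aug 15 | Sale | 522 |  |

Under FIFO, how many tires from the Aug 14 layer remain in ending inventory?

Aug 15, 522 sold [FIFO — oldest first]: 352 @ $6 + 161 @ $7 + 9 @ $10 = $3,329
Ending inventory: 315 @ $10 = $3,150

315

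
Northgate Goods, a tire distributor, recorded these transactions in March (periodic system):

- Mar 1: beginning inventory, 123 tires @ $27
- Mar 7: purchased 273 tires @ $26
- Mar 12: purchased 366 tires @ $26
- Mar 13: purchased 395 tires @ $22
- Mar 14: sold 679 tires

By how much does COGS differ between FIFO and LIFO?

$1,703

FIFO COGS: 123 @ $27 + 273 @ $26 + 283 @ $26 = $17,777
LIFO COGS: 395 @ $22 + 284 @ $26 = $16,074
Difference = |$17,777 − $16,074| = $1,703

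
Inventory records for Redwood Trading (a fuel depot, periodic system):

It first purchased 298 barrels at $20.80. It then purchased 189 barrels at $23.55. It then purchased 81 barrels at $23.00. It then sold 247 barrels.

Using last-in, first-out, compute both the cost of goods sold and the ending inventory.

COGS = $5,772.30; ending inventory = $6,740.05

Sale 1 (247) [LIFO — newest first]: 81 @ $23.00 + 166 @ $23.55 = $5,772.30
Ending inventory: 298 @ $20.80 + 23 @ $23.55 = $6,740.05
Check: goods available $12,512.35 = COGS $5,772.30 + ending $6,740.05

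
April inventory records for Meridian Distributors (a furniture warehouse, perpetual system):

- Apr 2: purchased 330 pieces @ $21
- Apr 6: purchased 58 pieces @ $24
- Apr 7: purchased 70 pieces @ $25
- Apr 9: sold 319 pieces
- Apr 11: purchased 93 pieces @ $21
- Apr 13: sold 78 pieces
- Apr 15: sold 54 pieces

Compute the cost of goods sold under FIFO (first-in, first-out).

Apr 9, 319 sold [FIFO — oldest first]: 319 @ $21 = $6,699
Apr 13, 78 sold [FIFO — oldest first]: 11 @ $21 + 58 @ $24 + 9 @ $25 = $1,848
Apr 15, 54 sold [FIFO — oldest first]: 54 @ $25 = $1,350
Total COGS = $6,699 + $1,848 + $1,350 = $9,897
Ending inventory: 7 @ $25 + 93 @ $21 = $2,128
Check: goods available $12,025 = COGS $9,897 + ending $2,128

COGS = $9,897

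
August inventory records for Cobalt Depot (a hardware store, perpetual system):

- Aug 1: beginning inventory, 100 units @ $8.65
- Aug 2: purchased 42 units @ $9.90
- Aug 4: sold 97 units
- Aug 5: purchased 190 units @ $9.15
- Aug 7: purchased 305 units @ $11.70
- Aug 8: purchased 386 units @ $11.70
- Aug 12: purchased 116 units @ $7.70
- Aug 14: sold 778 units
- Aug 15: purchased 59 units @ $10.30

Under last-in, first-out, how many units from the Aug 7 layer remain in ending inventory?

29

Aug 4, 97 sold [LIFO — newest first]: 42 @ $9.90 + 55 @ $8.65 = $891.55
Aug 14, 778 sold [LIFO — newest first]: 116 @ $7.70 + 386 @ $11.70 + 276 @ $11.70 = $8,638.60
Total COGS = $891.55 + $8,638.60 = $9,530.15
Ending inventory: 45 @ $8.65 + 190 @ $9.15 + 29 @ $11.70 + 59 @ $10.30 = $3,074.75
Check: goods available $12,604.90 = COGS $9,530.15 + ending $3,074.75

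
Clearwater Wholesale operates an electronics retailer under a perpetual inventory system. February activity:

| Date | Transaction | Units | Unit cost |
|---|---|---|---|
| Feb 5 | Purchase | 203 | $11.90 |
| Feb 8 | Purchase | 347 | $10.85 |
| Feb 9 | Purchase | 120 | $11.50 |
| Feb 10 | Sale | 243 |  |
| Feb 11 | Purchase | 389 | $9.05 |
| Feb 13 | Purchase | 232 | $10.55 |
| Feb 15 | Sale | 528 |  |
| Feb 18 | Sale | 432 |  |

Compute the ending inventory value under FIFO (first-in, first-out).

Ending inventory = $928.40

Feb 10, 243 sold [FIFO — oldest first]: 203 @ $11.90 + 40 @ $10.85 = $2,849.70
Feb 15, 528 sold [FIFO — oldest first]: 307 @ $10.85 + 120 @ $11.50 + 101 @ $9.05 = $5,625.00
Feb 18, 432 sold [FIFO — oldest first]: 288 @ $9.05 + 144 @ $10.55 = $4,125.60
Total COGS = $2,849.70 + $5,625.00 + $4,125.60 = $12,600.30
Ending inventory: 88 @ $10.55 = $928.40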